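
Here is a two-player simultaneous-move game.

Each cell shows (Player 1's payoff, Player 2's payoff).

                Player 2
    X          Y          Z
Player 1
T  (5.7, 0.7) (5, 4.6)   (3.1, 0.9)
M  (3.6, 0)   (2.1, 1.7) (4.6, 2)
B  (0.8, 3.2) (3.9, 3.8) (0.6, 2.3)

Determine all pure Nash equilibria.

Player 1 against X: payoffs 5.7, 3.6, 0.8 → best response T.
Player 1 against Y: payoffs 5, 2.1, 3.9 → best response T.
Player 1 against Z: payoffs 3.1, 4.6, 0.6 → best response M.
Player 2 against T: payoffs 0.7, 4.6, 0.9 → best response Y.
Player 2 against M: payoffs 0, 1.7, 2 → best response Z.
Player 2 against B: payoffs 3.2, 3.8, 2.3 → best response Y.
Mutual best responses: (T, Y); (M, Z).

Pure-strategy Nash equilibria: (T, Y); (M, Z)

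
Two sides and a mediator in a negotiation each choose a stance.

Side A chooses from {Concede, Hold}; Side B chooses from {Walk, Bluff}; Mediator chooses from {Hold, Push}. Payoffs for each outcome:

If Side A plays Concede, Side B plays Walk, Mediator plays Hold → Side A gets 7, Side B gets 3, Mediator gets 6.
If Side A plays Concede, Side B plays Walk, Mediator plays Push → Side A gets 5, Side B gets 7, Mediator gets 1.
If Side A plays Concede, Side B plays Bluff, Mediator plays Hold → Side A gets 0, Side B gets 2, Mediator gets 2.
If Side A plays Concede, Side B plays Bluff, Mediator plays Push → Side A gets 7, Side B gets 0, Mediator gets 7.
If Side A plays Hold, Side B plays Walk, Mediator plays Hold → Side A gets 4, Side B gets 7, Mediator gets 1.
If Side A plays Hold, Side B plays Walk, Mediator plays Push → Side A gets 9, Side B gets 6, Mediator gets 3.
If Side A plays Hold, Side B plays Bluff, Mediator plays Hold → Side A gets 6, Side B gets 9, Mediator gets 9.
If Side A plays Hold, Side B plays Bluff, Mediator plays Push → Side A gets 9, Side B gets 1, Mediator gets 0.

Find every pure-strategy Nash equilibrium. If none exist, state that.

The pure Nash equilibria are (Concede, Walk, Hold), (Hold, Walk, Push), (Hold, Bluff, Hold).

For each player, find the best response to each opponent profile; mutual best responses are the pure NE.
Side A against (Walk, Hold): payoffs 7, 4 → best response Concede.
Side A against (Walk, Push): payoffs 5, 9 → best response Hold.
Side A against (Bluff, Hold): payoffs 0, 6 → best response Hold.
Side A against (Bluff, Push): payoffs 7, 9 → best response Hold.
Side B against (Concede, Hold): payoffs 3, 2 → best response Walk.
Side B against (Concede, Push): payoffs 7, 0 → best response Walk.
Side B against (Hold, Hold): payoffs 7, 9 → best response Bluff.
Side B against (Hold, Push): payoffs 6, 1 → best response Walk.
Mediator against (Concede, Walk): payoffs 6, 1 → best response Hold.
Mediator against (Concede, Bluff): payoffs 2, 7 → best response Push.
Mediator against (Hold, Walk): payoffs 1, 3 → best response Push.
Mediator against (Hold, Bluff): payoffs 9, 0 → best response Hold.
Mutual best responses: (Concede, Walk, Hold); (Hold, Walk, Push); (Hold, Bluff, Hold).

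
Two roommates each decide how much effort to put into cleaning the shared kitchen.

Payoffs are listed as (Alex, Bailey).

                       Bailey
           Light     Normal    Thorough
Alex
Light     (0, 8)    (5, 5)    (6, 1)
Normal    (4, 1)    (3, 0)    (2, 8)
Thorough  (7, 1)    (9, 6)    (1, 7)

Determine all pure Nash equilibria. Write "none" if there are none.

(Light, Light): Alex can switch to Normal (0 → 4). Not NE.
(Light, Normal): Alex can switch to Thorough (5 → 9). Not NE.
(Light, Thorough): Bailey can switch to Light (1 → 8). Not NE.
(Normal, Light): Alex can switch to Thorough (4 → 7). Not NE.
(Normal, Normal): Alex can switch to Light (3 → 5). Not NE.
(Normal, Thorough): Alex can switch to Light (2 → 6). Not NE.
(Thorough, Light): Bailey can switch to Normal (1 → 6). Not NE.
(Thorough, Normal): Bailey can switch to Thorough (6 → 7). Not NE.
(Thorough, Thorough): Alex can switch to Light (1 → 6). Not NE.

There is no pure-strategy Nash equilibrium.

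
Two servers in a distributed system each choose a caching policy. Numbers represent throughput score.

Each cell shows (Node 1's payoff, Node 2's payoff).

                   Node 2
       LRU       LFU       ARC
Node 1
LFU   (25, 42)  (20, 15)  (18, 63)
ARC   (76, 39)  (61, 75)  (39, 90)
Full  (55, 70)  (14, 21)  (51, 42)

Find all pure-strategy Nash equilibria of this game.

none

Mark each player's best response to every combination of opponents' strategies; a profile where every player is best-responding is a pure Nash equilibrium.
Node 1 against LRU: payoffs 25, 76, 55 → best response ARC.
Node 1 against LFU: payoffs 20, 61, 14 → best response ARC.
Node 1 against ARC: payoffs 18, 39, 51 → best response Full.
Node 2 against LFU: payoffs 42, 15, 63 → best response ARC.
Node 2 against ARC: payoffs 39, 75, 90 → best response ARC.
Node 2 against Full: payoffs 70, 21, 42 → best response LRU.
No profile is a mutual best response for all players.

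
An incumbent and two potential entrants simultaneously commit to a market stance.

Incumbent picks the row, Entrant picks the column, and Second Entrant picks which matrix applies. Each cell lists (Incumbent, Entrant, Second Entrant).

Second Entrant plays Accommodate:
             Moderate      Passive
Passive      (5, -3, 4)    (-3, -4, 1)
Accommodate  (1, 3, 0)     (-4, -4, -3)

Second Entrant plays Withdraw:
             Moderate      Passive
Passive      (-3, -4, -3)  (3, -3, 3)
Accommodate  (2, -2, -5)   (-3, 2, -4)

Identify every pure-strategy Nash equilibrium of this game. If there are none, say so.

(Passive, Moderate, Accommodate) and (Passive, Passive, Withdraw)

Check each profile: it is a Nash equilibrium iff no player can strictly gain by switching unilaterally.
(Passive, Moderate, Accommodate): Incumbent gets 5, best alternative 1; Entrant gets -3, best alternative -4; Second Entrant gets 4, best alternative -3. No profitable deviation — NE.
(Passive, Moderate, Withdraw): Incumbent can switch to Accommodate (-3 → 2). Not NE.
(Passive, Passive, Accommodate): Entrant can switch to Moderate (-4 → -3). Not NE.
(Passive, Passive, Withdraw): Incumbent gets 3, best alternative -3; Entrant gets -3, best alternative -4; Second Entrant gets 3, best alternative 1. No profitable deviation — NE.
(Accommodate, Moderate, Accommodate): Incumbent can switch to Passive (1 → 5). Not NE.
(Accommodate, Moderate, Withdraw): Entrant can switch to Passive (-2 → 2). Not NE.
(Accommodate, Passive, Accommodate): Incumbent can switch to Passive (-4 → -3). Not NE.
(Accommodate, Passive, Withdraw): Incumbent can switch to Passive (-3 → 3). Not NE.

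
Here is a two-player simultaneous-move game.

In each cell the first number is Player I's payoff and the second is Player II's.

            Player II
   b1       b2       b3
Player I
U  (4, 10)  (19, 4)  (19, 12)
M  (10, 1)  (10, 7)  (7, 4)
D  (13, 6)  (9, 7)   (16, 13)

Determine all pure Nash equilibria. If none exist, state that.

(U, b1): Player I can switch to M (4 → 10). Not NE.
(U, b2): Player II can switch to b1 (4 → 10). Not NE.
(U, b3): Player I gets 19, best alternative 16; Player II gets 12, best alternative 10. No profitable deviation — NE.
(M, b1): Player I can switch to D (10 → 13). Not NE.
(M, b2): Player I can switch to U (10 → 19). Not NE.
(M, b3): Player I can switch to U (7 → 19). Not NE.
(D, b1): Player II can switch to b2 (6 → 7). Not NE.
(D, b2): Player I can switch to U (9 → 19). Not NE.
(D, b3): Player I can switch to U (16 → 19). Not NE.

Pure NE: (U, b3)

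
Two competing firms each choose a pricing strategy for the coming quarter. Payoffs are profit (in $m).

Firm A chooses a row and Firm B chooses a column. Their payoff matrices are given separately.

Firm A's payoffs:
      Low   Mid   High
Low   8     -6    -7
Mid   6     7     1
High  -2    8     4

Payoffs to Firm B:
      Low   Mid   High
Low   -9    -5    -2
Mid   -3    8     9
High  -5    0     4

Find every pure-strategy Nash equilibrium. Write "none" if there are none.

(Low, Low): Firm B can switch to Mid (-9 → -5). Not NE.
(Low, Mid): Firm A can switch to Mid (-6 → 7). Not NE.
(Low, High): Firm A can switch to Mid (-7 → 1). Not NE.
(Mid, Low): Firm A can switch to Low (6 → 8). Not NE.
(Mid, Mid): Firm A can switch to High (7 → 8). Not NE.
(Mid, High): Firm A can switch to High (1 → 4). Not NE.
(High, Low): Firm A can switch to Low (-2 → 8). Not NE.
(High, Mid): Firm B can switch to High (0 → 4). Not NE.
(High, High): Firm A gets 4, best alternative 1; Firm B gets 4, best alternative 0. No profitable deviation — NE.

(High, High)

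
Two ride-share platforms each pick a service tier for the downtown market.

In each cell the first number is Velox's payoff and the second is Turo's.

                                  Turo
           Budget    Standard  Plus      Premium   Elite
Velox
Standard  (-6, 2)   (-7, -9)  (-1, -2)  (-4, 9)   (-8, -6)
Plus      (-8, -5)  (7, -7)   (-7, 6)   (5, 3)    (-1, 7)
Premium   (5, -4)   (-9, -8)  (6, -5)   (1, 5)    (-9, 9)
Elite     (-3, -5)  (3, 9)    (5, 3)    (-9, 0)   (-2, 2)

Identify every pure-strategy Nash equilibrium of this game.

Check each profile: it is a Nash equilibrium iff no player can strictly gain by switching unilaterally.
(Standard, Budget): Velox can switch to Premium (-6 → 5). Not NE.
(Standard, Standard): Velox can switch to Plus (-7 → 7). Not NE.
(Standard, Plus): Velox can switch to Premium (-1 → 6). Not NE.
(Standard, Premium): Velox can switch to Plus (-4 → 5). Not NE.
(Standard, Elite): Velox can switch to Plus (-8 → -1). Not NE.
(Plus, Budget): Velox can switch to Standard (-8 → -6). Not NE.
(Plus, Standard): Turo can switch to Budget (-7 → -5). Not NE.
(Plus, Plus): Velox can switch to Standard (-7 → -1). Not NE.
(Plus, Premium): Turo can switch to Plus (3 → 6). Not NE.
(Plus, Elite): Velox gets -1, best alternative -2; Turo gets 7, best alternative 6. No profitable deviation — NE.
(Premium, Budget): Turo can switch to Premium (-4 → 5). Not NE.
(Premium, Standard): Velox can switch to Standard (-9 → -7). Not NE.
(Premium, Plus): Turo can switch to Budget (-5 → -4). Not NE.
(The remaining 7 profiles each have a profitable deviation by the same check.)

(Plus, Elite)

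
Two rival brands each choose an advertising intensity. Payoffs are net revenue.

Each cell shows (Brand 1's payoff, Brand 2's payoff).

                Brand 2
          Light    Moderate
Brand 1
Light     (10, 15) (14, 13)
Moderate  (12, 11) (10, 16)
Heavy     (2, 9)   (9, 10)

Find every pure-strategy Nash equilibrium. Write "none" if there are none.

No pure-strategy Nash equilibrium.

For each player, find the best response to each opponent profile; mutual best responses are the pure NE.
Brand 1 against Light: payoffs 10, 12, 2 → best response Moderate.
Brand 1 against Moderate: payoffs 14, 10, 9 → best response Light.
Brand 2 against Light: payoffs 15, 13 → best response Light.
Brand 2 against Moderate: payoffs 11, 16 → best response Moderate.
Brand 2 against Heavy: payoffs 9, 10 → best response Moderate.
No profile is a mutual best response for all players.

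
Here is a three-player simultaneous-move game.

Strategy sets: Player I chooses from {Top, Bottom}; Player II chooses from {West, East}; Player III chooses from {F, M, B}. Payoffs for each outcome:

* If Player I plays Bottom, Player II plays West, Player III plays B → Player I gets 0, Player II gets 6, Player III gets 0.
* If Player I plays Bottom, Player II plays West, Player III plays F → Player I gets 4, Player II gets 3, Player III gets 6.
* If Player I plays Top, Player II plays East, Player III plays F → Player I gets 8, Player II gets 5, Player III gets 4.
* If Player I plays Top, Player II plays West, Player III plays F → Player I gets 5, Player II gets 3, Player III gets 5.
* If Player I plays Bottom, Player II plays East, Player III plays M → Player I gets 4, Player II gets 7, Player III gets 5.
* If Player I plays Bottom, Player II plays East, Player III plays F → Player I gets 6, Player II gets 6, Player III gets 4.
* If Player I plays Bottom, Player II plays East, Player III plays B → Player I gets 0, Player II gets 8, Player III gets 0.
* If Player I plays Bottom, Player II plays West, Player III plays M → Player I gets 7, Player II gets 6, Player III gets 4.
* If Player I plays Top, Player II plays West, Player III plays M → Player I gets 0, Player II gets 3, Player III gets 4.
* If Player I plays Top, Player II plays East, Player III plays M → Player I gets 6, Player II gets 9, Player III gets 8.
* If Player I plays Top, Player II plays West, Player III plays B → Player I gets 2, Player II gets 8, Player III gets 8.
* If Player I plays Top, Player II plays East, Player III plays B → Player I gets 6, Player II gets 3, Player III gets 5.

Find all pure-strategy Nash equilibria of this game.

Mark each player's best response to every combination of opponents' strategies; a profile where every player is best-responding is a pure Nash equilibrium.
Player I against (West, F): payoffs 5, 4 → best response Top.
Player I against (West, M): payoffs 0, 7 → best response Bottom.
Player I against (West, B): payoffs 2, 0 → best response Top.
Player I against (East, F): payoffs 8, 6 → best response Top.
Player I against (East, M): payoffs 6, 4 → best response Top.
Player I against (East, B): payoffs 6, 0 → best response Top.
Player II against (Top, F): payoffs 3, 5 → best response East.
Player II against (Top, M): payoffs 3, 9 → best response East.
Player II against (Top, B): payoffs 8, 3 → best response West.
Player II against (Bottom, F): payoffs 3, 6 → best response East.
Player II against (Bottom, M): payoffs 6, 7 → best response East.
Player II against (Bottom, B): payoffs 6, 8 → best response East.
Player III against (Top, West): payoffs 5, 4, 8 → best response B.
Player III against (Top, East): payoffs 4, 8, 5 → best response M.
Player III against (Bottom, West): payoffs 6, 4, 0 → best response F.
Player III against (Bottom, East): payoffs 4, 5, 0 → best response M.
Mutual best responses: (Top, West, B); (Top, East, M).

The pure Nash equilibria are (Top, West, B), (Top, East, M).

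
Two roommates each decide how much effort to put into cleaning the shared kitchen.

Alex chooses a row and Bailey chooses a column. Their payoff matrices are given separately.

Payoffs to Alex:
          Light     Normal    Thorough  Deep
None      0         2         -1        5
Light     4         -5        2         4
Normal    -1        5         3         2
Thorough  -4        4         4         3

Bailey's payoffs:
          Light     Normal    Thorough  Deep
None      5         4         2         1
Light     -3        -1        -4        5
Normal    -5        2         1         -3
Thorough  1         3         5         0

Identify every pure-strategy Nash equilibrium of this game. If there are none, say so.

The pure Nash equilibria are (Normal, Normal), (Thorough, Thorough).

For each strategy profile, look for a profitable unilateral deviation.
(None, Light): Alex can switch to Light (0 → 4). Not NE.
(None, Normal): Alex can switch to Normal (2 → 5). Not NE.
(None, Thorough): Alex can switch to Light (-1 → 2). Not NE.
(None, Deep): Bailey can switch to Light (1 → 5). Not NE.
(Light, Light): Bailey can switch to Normal (-3 → -1). Not NE.
(Light, Normal): Alex can switch to None (-5 → 2). Not NE.
(Light, Thorough): Alex can switch to Normal (2 → 3). Not NE.
(Light, Deep): Alex can switch to None (4 → 5). Not NE.
(Normal, Light): Alex can switch to None (-1 → 0). Not NE.
(Normal, Normal): Alex gets 5, best alternative 4; Bailey gets 2, best alternative 1. No profitable deviation — NE.
(Normal, Thorough): Alex can switch to Thorough (3 → 4). Not NE.
(Normal, Deep): Alex can switch to None (2 → 5). Not NE.
(Thorough, Light): Alex can switch to None (-4 → 0). Not NE.
(Thorough, Thorough): Alex gets 4, best alternative 3; Bailey gets 5, best alternative 3. No profitable deviation — NE.
(The remaining 2 profiles each have a profitable deviation by the same check.)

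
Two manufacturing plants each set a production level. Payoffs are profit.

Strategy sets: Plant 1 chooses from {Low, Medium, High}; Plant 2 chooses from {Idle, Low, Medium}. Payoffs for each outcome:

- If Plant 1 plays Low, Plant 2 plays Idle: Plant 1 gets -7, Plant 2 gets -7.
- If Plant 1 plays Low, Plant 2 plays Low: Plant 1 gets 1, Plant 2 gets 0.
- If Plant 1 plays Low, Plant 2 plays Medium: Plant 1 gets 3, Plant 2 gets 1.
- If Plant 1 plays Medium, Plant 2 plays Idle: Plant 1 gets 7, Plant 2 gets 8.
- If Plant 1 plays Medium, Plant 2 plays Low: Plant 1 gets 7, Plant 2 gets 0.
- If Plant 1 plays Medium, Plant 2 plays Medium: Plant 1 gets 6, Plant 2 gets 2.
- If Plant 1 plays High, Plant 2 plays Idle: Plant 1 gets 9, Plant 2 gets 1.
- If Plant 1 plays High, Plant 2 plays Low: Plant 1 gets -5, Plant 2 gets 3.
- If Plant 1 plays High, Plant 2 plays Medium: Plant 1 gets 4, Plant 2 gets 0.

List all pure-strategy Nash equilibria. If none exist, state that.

Plant 1 against Idle: payoffs -7, 7, 9 → best response High.
Plant 1 against Low: payoffs 1, 7, -5 → best response Medium.
Plant 1 against Medium: payoffs 3, 6, 4 → best response Medium.
Plant 2 against Low: payoffs -7, 0, 1 → best response Medium.
Plant 2 against Medium: payoffs 8, 0, 2 → best response Idle.
Plant 2 against High: payoffs 1, 3, 0 → best response Low.
No profile is a mutual best response for all players.

none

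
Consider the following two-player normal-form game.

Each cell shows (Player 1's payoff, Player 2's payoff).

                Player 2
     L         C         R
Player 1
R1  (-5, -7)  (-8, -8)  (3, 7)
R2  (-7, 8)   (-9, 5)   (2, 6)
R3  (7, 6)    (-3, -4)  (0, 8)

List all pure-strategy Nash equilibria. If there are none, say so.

Pure NE: (R1, R)

Player 1 against L: payoffs -5, -7, 7 → best response R3.
Player 1 against C: payoffs -8, -9, -3 → best response R3.
Player 1 against R: payoffs 3, 2, 0 → best response R1.
Player 2 against R1: payoffs -7, -8, 7 → best response R.
Player 2 against R2: payoffs 8, 5, 6 → best response L.
Player 2 against R3: payoffs 6, -4, 8 → best response R.
Mutual best responses: (R1, R).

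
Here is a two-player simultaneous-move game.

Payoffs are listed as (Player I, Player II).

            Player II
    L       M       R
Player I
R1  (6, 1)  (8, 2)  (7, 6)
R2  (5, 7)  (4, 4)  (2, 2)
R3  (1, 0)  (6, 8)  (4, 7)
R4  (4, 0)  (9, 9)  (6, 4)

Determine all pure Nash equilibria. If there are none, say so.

Pure-strategy Nash equilibria: (R1, R); (R4, M)

(R1, L): Player II can switch to M (1 → 2). Not NE.
(R1, M): Player I can switch to R4 (8 → 9). Not NE.
(R1, R): Player I gets 7, best alternative 6; Player II gets 6, best alternative 2. No profitable deviation — NE.
(R2, L): Player I can switch to R1 (5 → 6). Not NE.
(R2, M): Player I can switch to R1 (4 → 8). Not NE.
(R2, R): Player I can switch to R1 (2 → 7). Not NE.
(R3, L): Player I can switch to R1 (1 → 6). Not NE.
(R3, M): Player I can switch to R1 (6 → 8). Not NE.
(R3, R): Player I can switch to R1 (4 → 7). Not NE.
(R4, M): Player I gets 9, best alternative 8; Player II gets 9, best alternative 4. No profitable deviation — NE.
(The remaining 2 profiles each have a profitable deviation by the same check.)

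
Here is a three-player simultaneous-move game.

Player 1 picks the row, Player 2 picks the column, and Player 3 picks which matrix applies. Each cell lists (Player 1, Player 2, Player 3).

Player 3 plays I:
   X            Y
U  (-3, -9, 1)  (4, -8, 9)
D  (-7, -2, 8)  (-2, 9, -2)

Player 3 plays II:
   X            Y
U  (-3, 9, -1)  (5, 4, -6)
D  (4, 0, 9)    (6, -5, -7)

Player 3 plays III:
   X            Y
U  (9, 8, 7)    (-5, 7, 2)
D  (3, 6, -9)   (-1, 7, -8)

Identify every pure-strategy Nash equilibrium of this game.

Pure-strategy Nash equilibria: (U, X, III), (U, Y, I), (D, X, II)

Player 1 against (X, I): payoffs -3, -7 → best response U.
Player 1 against (X, II): payoffs -3, 4 → best response D.
Player 1 against (X, III): payoffs 9, 3 → best response U.
Player 1 against (Y, I): payoffs 4, -2 → best response U.
Player 1 against (Y, II): payoffs 5, 6 → best response D.
Player 1 against (Y, III): payoffs -5, -1 → best response D.
Player 2 against (U, I): payoffs -9, -8 → best response Y.
Player 2 against (U, II): payoffs 9, 4 → best response X.
Player 2 against (U, III): payoffs 8, 7 → best response X.
Player 2 against (D, I): payoffs -2, 9 → best response Y.
Player 2 against (D, II): payoffs 0, -5 → best response X.
Player 2 against (D, III): payoffs 6, 7 → best response Y.
Player 3 against (U, X): payoffs 1, -1, 7 → best response III.
Player 3 against (U, Y): payoffs 9, -6, 2 → best response I.
Player 3 against (D, X): payoffs 8, 9, -9 → best response II.
Player 3 against (D, Y): payoffs -2, -7, -8 → best response I.
Mutual best responses: (U, X, III); (U, Y, I); (D, X, II).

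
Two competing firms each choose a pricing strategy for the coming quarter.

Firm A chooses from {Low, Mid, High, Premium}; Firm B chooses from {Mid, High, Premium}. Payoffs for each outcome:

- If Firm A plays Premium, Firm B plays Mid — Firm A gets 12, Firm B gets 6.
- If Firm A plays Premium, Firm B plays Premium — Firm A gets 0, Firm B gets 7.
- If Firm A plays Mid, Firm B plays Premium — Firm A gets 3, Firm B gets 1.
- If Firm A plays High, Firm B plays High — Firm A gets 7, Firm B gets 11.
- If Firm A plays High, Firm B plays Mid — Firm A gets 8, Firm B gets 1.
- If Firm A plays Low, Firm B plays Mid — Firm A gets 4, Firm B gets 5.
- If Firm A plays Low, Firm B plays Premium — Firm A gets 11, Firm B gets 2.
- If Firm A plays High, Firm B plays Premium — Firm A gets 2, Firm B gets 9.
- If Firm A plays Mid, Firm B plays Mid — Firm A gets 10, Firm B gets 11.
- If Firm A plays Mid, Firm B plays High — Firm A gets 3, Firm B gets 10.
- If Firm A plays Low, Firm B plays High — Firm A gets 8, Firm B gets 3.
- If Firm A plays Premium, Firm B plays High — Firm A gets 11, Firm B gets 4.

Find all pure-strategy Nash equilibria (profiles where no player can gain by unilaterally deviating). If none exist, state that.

Mark each player's best response to every combination of opponents' strategies; a profile where every player is best-responding is a pure Nash equilibrium.
Firm A against Mid: payoffs 4, 10, 8, 12 → best response Premium.
Firm A against High: payoffs 8, 3, 7, 11 → best response Premium.
Firm A against Premium: payoffs 11, 3, 2, 0 → best response Low.
Firm B against Low: payoffs 5, 3, 2 → best response Mid.
Firm B against Mid: payoffs 11, 10, 1 → best response Mid.
Firm B against High: payoffs 1, 11, 9 → best response High.
Firm B against Premium: payoffs 6, 4, 7 → best response Premium.
No profile is a mutual best response for all players.

There is no pure-strategy Nash equilibrium.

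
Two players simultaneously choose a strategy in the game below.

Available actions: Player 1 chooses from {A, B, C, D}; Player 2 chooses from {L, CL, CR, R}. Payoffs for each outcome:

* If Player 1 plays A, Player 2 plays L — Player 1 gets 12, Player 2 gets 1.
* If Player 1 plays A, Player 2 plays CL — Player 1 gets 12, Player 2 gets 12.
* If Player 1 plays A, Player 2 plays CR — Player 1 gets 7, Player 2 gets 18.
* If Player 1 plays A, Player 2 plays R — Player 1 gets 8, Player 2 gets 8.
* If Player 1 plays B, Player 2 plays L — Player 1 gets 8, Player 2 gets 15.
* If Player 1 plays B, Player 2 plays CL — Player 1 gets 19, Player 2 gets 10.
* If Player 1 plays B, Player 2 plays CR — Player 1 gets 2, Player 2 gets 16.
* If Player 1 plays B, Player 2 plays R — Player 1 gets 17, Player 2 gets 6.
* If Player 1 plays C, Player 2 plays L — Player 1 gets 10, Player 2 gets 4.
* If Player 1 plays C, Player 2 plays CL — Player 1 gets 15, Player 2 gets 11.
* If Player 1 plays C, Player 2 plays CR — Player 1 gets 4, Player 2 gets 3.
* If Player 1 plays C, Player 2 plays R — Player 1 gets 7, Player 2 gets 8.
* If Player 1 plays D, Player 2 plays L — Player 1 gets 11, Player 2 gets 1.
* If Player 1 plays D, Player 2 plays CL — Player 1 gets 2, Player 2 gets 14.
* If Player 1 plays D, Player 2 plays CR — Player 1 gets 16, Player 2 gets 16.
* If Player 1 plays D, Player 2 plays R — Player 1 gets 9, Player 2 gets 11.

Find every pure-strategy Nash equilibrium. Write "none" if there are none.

(A, L): Player 2 can switch to CL (1 → 12). Not NE.
(A, CL): Player 1 can switch to B (12 → 19). Not NE.
(A, CR): Player 1 can switch to D (7 → 16). Not NE.
(A, R): Player 1 can switch to B (8 → 17). Not NE.
(B, L): Player 1 can switch to A (8 → 12). Not NE.
(B, CL): Player 2 can switch to L (10 → 15). Not NE.
(D, CR): Player 1 gets 16, best alternative 7; Player 2 gets 16, best alternative 14. No profitable deviation — NE.
(The remaining 9 profiles each have a profitable deviation by the same check.)

(D, CR)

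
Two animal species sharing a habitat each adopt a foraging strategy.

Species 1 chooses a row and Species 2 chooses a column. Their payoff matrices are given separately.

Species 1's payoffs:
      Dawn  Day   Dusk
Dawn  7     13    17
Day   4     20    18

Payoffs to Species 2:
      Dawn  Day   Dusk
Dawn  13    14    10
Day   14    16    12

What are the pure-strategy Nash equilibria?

For each player, find the best response to each opponent profile; mutual best responses are the pure NE.
Species 1 against Dawn: payoffs 7, 4 → best response Dawn.
Species 1 against Day: payoffs 13, 20 → best response Day.
Species 1 against Dusk: payoffs 17, 18 → best response Day.
Species 2 against Dawn: payoffs 13, 14, 10 → best response Day.
Species 2 against Day: payoffs 14, 16, 12 → best response Day.
Mutual best responses: (Day, Day).

The unique pure-strategy Nash equilibrium is (Day, Day).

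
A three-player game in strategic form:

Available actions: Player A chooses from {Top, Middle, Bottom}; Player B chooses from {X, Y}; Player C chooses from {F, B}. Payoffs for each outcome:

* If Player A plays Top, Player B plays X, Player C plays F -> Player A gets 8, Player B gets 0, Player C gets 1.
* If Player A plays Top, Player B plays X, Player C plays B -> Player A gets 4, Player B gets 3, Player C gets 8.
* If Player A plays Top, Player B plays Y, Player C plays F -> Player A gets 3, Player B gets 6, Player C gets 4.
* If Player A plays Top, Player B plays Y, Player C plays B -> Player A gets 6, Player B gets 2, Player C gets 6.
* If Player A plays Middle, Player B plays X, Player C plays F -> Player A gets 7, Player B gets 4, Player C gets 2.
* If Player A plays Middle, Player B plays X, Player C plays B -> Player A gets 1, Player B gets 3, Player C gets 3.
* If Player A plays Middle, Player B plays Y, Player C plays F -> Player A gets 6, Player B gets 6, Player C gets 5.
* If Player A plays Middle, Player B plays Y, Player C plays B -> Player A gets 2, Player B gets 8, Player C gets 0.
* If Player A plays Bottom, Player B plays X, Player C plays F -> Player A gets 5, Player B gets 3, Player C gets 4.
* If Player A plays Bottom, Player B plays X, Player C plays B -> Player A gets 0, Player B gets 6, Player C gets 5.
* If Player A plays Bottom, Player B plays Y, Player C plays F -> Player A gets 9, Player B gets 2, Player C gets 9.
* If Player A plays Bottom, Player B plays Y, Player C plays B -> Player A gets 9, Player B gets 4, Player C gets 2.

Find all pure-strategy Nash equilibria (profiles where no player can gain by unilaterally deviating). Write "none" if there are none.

Mark each player's best response to every combination of opponents' strategies; a profile where every player is best-responding is a pure Nash equilibrium.
Player A against (X, F): payoffs 8, 7, 5 → best response Top.
Player A against (X, B): payoffs 4, 1, 0 → best response Top.
Player A against (Y, F): payoffs 3, 6, 9 → best response Bottom.
Player A against (Y, B): payoffs 6, 2, 9 → best response Bottom.
Player B against (Top, F): payoffs 0, 6 → best response Y.
Player B against (Top, B): payoffs 3, 2 → best response X.
Player B against (Middle, F): payoffs 4, 6 → best response Y.
Player B against (Middle, B): payoffs 3, 8 → best response Y.
Player B against (Bottom, F): payoffs 3, 2 → best response X.
Player B against (Bottom, B): payoffs 6, 4 → best response X.
Player C against (Top, X): payoffs 1, 8 → best response B.
Player C against (Top, Y): payoffs 4, 6 → best response B.
Player C against (Middle, X): payoffs 2, 3 → best response B.
Player C against (Middle, Y): payoffs 5, 0 → best response F.
Player C against (Bottom, X): payoffs 4, 5 → best response B.
Player C against (Bottom, Y): payoffs 9, 2 → best response F.
Mutual best responses: (Top, X, B).

The unique pure-strategy Nash equilibrium is (Top, X, B).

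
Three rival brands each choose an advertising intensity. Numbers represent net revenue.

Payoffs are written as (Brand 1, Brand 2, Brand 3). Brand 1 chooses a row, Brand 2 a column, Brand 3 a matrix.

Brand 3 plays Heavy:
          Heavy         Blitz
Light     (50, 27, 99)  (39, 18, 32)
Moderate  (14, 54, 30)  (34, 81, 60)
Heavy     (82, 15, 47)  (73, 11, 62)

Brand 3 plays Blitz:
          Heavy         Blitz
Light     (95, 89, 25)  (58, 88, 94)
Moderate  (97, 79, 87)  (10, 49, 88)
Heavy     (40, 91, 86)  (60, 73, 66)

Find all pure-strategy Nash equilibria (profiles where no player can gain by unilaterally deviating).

The unique pure-strategy Nash equilibrium is (Moderate, Heavy, Blitz).

Mark each player's best response to every combination of opponents' strategies; a profile where every player is best-responding is a pure Nash equilibrium.
Brand 1 against (Heavy, Heavy): payoffs 50, 14, 82 → best response Heavy.
Brand 1 against (Heavy, Blitz): payoffs 95, 97, 40 → best response Moderate.
Brand 1 against (Blitz, Heavy): payoffs 39, 34, 73 → best response Heavy.
Brand 1 against (Blitz, Blitz): payoffs 58, 10, 60 → best response Heavy.
Brand 2 against (Light, Heavy): payoffs 27, 18 → best response Heavy.
Brand 2 against (Light, Blitz): payoffs 89, 88 → best response Heavy.
Brand 2 against (Moderate, Heavy): payoffs 54, 81 → best response Blitz.
Brand 2 against (Moderate, Blitz): payoffs 79, 49 → best response Heavy.
Brand 2 against (Heavy, Heavy): payoffs 15, 11 → best response Heavy.
Brand 2 against (Heavy, Blitz): payoffs 91, 73 → best response Heavy.
Brand 3 against (Light, Heavy): payoffs 99, 25 → best response Heavy.
Brand 3 against (Light, Blitz): payoffs 32, 94 → best response Blitz.
Brand 3 against (Moderate, Heavy): payoffs 30, 87 → best response Blitz.
Brand 3 against (Moderate, Blitz): payoffs 60, 88 → best response Blitz.
Brand 3 against (Heavy, Heavy): payoffs 47, 86 → best response Blitz.
Brand 3 against (Heavy, Blitz): payoffs 62, 66 → best response Blitz.
Mutual best responses: (Moderate, Heavy, Blitz).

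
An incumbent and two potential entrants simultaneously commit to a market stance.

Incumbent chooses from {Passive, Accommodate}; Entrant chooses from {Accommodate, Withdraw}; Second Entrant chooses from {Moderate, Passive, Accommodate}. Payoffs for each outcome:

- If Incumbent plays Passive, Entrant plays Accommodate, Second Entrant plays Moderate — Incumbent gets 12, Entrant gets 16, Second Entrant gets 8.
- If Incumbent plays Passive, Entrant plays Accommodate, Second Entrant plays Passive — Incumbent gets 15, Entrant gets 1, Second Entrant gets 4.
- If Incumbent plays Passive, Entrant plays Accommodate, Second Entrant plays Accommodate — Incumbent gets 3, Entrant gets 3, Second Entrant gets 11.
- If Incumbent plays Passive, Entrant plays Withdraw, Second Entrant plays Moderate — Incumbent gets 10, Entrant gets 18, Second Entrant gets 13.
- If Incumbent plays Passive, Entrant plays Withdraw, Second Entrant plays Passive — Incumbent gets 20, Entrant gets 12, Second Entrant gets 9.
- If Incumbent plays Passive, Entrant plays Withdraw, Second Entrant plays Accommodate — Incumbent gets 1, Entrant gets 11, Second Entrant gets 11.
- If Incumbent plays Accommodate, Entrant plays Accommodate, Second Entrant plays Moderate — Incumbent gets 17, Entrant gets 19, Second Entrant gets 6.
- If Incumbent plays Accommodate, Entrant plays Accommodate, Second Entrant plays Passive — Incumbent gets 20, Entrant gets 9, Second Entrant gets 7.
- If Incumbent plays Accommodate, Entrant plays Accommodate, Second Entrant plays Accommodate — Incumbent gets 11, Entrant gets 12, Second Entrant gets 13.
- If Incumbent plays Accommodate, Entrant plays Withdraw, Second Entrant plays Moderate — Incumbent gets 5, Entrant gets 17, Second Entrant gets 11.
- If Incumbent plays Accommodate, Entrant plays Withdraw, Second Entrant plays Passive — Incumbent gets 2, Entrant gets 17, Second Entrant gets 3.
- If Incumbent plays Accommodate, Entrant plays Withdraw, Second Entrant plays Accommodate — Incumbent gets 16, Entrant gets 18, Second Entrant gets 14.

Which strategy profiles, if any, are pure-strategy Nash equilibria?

Pure-strategy Nash equilibria: (Passive, Withdraw, Moderate) and (Accommodate, Withdraw, Accommodate)

(Passive, Accommodate, Moderate): Incumbent can switch to Accommodate (12 → 17). Not NE.
(Passive, Accommodate, Passive): Incumbent can switch to Accommodate (15 → 20). Not NE.
(Passive, Accommodate, Accommodate): Incumbent can switch to Accommodate (3 → 11). Not NE.
(Passive, Withdraw, Moderate): Incumbent gets 10, best alternative 5; Entrant gets 18, best alternative 16; Second Entrant gets 13, best alternative 11. No profitable deviation — NE.
(Passive, Withdraw, Passive): Second Entrant can switch to Moderate (9 → 13). Not NE.
(Passive, Withdraw, Accommodate): Incumbent can switch to Accommodate (1 → 16). Not NE.
(Accommodate, Accommodate, Moderate): Second Entrant can switch to Passive (6 → 7). Not NE.
(Accommodate, Accommodate, Passive): Entrant can switch to Withdraw (9 → 17). Not NE.
(Accommodate, Accommodate, Accommodate): Entrant can switch to Withdraw (12 → 18). Not NE.
(Accommodate, Withdraw, Moderate): Incumbent can switch to Passive (5 → 10). Not NE.
(Accommodate, Withdraw, Passive): Incumbent can switch to Passive (2 → 20). Not NE.
(Accommodate, Withdraw, Accommodate): Incumbent gets 16, best alternative 1; Entrant gets 18, best alternative 12; Second Entrant gets 14, best alternative 11. No profitable deviation — NE.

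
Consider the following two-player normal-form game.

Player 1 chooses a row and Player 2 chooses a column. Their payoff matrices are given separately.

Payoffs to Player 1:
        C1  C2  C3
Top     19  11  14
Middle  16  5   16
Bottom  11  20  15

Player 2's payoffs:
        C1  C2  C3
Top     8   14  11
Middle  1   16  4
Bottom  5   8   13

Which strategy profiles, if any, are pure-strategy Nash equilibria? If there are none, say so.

This game has no pure Nash equilibrium.

Mark each player's best response to every combination of opponents' strategies; a profile where every player is best-responding is a pure Nash equilibrium.
Player 1 against C1: payoffs 19, 16, 11 → best response Top.
Player 1 against C2: payoffs 11, 5, 20 → best response Bottom.
Player 1 against C3: payoffs 14, 16, 15 → best response Middle.
Player 2 against Top: payoffs 8, 14, 11 → best response C2.
Player 2 against Middle: payoffs 1, 16, 4 → best response C2.
Player 2 against Bottom: payoffs 5, 8, 13 → best response C3.
No profile is a mutual best response for all players.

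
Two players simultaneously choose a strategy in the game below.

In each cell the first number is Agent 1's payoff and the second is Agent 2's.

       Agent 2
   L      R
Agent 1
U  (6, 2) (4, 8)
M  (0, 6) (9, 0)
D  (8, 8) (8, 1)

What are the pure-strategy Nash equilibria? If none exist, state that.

Agent 1 against L: payoffs 6, 0, 8 → best response D.
Agent 1 against R: payoffs 4, 9, 8 → best response M.
Agent 2 against U: payoffs 2, 8 → best response R.
Agent 2 against M: payoffs 6, 0 → best response L.
Agent 2 against D: payoffs 8, 1 → best response L.
Mutual best responses: (D, L).

The unique pure-strategy Nash equilibrium is (D, L).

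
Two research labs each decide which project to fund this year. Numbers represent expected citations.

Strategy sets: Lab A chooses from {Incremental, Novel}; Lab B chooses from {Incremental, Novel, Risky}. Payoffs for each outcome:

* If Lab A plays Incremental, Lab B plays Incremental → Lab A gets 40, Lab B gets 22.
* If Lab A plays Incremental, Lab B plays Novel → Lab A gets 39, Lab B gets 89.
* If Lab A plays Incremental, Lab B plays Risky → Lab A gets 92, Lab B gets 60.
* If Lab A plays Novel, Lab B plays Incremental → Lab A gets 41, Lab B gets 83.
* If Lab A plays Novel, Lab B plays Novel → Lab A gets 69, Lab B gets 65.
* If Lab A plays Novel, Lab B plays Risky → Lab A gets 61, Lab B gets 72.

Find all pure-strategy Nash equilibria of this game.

Pure NE: (Novel, Incremental)

Lab A against Incremental: payoffs 40, 41 → best response Novel.
Lab A against Novel: payoffs 39, 69 → best response Novel.
Lab A against Risky: payoffs 92, 61 → best response Incremental.
Lab B against Incremental: payoffs 22, 89, 60 → best response Novel.
Lab B against Novel: payoffs 83, 65, 72 → best response Incremental.
Mutual best responses: (Novel, Incremental).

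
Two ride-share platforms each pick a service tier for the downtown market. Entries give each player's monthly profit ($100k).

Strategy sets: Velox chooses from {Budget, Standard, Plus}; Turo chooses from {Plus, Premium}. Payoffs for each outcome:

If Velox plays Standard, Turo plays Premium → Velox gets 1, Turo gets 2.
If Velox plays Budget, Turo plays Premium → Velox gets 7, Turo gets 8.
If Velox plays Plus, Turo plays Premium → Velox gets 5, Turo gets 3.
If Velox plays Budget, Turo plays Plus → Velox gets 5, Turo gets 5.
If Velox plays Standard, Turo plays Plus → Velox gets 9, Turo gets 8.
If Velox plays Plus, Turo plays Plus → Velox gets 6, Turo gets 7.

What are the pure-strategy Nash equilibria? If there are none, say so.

(Budget, Premium), (Standard, Plus)

(Budget, Plus): Velox can switch to Standard (5 → 9). Not NE.
(Budget, Premium): Velox gets 7, best alternative 5; Turo gets 8, best alternative 5. No profitable deviation — NE.
(Standard, Plus): Velox gets 9, best alternative 6; Turo gets 8, best alternative 2. No profitable deviation — NE.
(Standard, Premium): Velox can switch to Budget (1 → 7). Not NE.
(Plus, Plus): Velox can switch to Standard (6 → 9). Not NE.
(Plus, Premium): Velox can switch to Budget (5 → 7). Not NE.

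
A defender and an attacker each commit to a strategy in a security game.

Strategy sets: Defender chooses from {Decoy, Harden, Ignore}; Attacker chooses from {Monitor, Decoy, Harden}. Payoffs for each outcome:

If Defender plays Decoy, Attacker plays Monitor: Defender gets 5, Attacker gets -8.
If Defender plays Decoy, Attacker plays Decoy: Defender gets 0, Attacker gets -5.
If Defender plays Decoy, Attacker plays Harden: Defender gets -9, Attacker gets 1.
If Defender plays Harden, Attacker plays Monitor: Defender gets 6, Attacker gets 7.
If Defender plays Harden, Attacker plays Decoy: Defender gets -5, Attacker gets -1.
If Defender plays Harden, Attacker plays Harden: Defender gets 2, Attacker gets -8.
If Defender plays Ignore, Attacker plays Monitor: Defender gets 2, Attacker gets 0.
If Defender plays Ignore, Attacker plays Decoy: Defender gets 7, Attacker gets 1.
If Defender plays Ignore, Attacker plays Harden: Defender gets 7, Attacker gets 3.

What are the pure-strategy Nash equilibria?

Pure-strategy Nash equilibria: (Harden, Monitor), (Ignore, Harden)

(Decoy, Monitor): Defender can switch to Harden (5 → 6). Not NE.
(Decoy, Decoy): Defender can switch to Ignore (0 → 7). Not NE.
(Decoy, Harden): Defender can switch to Harden (-9 → 2). Not NE.
(Harden, Monitor): Defender gets 6, best alternative 5; Attacker gets 7, best alternative -1. No profitable deviation — NE.
(Harden, Decoy): Defender can switch to Decoy (-5 → 0). Not NE.
(Harden, Harden): Defender can switch to Ignore (2 → 7). Not NE.
(Ignore, Monitor): Defender can switch to Decoy (2 → 5). Not NE.
(Ignore, Decoy): Attacker can switch to Harden (1 → 3). Not NE.
(Ignore, Harden): Defender gets 7, best alternative 2; Attacker gets 3, best alternative 1. No profitable deviation — NE.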